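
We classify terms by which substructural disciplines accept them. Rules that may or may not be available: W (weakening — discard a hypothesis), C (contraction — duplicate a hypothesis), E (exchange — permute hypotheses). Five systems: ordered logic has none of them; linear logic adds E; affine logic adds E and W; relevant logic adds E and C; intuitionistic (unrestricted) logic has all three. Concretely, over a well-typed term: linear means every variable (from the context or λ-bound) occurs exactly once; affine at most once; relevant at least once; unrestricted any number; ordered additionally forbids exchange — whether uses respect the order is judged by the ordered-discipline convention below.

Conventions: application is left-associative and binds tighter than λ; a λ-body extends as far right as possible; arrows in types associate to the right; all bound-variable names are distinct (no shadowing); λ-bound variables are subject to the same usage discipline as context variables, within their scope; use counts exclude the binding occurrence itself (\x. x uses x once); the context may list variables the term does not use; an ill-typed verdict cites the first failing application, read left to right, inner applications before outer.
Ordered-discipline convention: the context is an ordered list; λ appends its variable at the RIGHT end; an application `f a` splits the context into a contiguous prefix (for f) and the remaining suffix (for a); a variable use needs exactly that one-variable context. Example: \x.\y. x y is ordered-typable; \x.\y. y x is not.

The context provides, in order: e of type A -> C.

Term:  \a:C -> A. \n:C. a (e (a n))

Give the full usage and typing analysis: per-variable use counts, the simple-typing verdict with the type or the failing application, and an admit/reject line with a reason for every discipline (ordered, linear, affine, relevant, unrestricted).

variable uses: e=1; a (bound)=2; n (bound)=1
use order (left to right): a, e, a, n
typing: the term checks, with type (C -> A) -> C -> A
ordered ✗ (uses contraction: a ×2)
linear ✗ (uses contraction: a ×2)
affine ✗ (uses contraction: a ×2)
relevant ✓ (at least one use each (e, a, n))
unrestricted ✓ (simply typable at (C -> A) -> C -> A; W, C, E all held)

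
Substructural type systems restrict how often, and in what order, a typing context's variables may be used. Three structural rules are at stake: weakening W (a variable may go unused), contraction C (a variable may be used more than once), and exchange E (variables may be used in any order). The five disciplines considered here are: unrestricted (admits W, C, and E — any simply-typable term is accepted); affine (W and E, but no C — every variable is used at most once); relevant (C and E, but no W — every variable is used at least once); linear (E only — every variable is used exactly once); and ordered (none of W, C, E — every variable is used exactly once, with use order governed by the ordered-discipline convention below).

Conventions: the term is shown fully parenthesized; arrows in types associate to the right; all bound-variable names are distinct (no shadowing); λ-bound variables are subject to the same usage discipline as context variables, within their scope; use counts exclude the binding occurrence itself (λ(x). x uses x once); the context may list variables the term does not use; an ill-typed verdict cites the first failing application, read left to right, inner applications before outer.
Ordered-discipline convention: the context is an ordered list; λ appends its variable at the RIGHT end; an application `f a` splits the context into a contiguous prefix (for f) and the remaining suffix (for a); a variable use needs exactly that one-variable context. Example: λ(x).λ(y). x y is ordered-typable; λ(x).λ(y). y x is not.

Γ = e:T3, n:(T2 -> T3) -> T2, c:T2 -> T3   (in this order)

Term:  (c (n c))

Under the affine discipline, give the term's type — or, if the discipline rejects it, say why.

not well-typed under affine — c ×2 used more than once (contraction)
variable uses: e ×0, n ×1, c ×2
left-to-right use order: c, n, c
typing: the term checks, with type T3
per-discipline verdicts: ordered ✗ · linear ✗ · affine ✗ · relevant ✗ · unrestricted ✓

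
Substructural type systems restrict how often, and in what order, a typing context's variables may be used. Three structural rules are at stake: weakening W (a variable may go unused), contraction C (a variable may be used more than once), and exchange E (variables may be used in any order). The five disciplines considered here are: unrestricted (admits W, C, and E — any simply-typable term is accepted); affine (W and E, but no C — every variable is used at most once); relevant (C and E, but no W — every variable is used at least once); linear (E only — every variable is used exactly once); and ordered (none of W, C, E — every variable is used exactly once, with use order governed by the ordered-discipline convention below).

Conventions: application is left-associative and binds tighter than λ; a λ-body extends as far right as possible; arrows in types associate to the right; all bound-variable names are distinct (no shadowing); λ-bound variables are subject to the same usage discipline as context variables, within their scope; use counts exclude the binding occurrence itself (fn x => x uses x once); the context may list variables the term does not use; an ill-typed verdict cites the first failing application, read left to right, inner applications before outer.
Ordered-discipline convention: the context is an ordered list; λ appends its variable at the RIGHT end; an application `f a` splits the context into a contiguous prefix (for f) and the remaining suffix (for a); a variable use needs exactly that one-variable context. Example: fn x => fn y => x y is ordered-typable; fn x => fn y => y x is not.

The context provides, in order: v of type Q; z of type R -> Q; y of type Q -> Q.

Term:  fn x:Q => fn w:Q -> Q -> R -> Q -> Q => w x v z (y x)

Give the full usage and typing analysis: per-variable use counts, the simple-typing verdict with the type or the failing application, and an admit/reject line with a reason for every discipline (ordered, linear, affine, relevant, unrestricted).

counts: v: 1×, z: 1×, y: 1×, x (bound): 2×, w (bound): 1×
left-to-right use order: w, x, v, z, y, x
typing: ill-typed: an application expects R but receives R -> Q
ordered: ✗, not simply typable
linear: ✗, fails simple typing
affine: ✗, a type mismatch blocks all five
relevant: ✗, the type mismatch rejects it
unrestricted: ✗, not simply typable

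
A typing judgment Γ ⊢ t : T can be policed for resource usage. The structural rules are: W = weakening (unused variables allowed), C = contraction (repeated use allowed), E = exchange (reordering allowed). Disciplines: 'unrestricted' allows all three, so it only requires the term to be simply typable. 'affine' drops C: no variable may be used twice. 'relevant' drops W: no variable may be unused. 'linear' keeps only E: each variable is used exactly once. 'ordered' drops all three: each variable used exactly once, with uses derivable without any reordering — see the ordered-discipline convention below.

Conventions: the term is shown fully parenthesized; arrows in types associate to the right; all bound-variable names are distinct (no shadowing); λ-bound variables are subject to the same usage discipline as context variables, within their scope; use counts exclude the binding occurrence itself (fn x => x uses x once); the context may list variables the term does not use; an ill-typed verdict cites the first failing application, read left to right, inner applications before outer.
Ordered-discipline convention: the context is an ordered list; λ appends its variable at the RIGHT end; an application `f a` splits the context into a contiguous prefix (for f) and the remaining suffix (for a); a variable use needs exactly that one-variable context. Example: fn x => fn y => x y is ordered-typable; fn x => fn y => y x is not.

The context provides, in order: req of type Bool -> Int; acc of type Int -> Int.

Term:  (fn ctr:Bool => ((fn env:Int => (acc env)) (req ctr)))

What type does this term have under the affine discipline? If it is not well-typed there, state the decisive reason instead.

term : Bool -> Int
variable uses: req: 1×, acc: 1×, ctr (λ-bound): 1×, env (λ-bound): 1×
left-to-right use order: acc, env, req, ctr
typing: ✓ — Bool -> Int
across the five disciplines: ordered ✗; linear ✓; affine ✓; relevant ✓; unrestricted ✓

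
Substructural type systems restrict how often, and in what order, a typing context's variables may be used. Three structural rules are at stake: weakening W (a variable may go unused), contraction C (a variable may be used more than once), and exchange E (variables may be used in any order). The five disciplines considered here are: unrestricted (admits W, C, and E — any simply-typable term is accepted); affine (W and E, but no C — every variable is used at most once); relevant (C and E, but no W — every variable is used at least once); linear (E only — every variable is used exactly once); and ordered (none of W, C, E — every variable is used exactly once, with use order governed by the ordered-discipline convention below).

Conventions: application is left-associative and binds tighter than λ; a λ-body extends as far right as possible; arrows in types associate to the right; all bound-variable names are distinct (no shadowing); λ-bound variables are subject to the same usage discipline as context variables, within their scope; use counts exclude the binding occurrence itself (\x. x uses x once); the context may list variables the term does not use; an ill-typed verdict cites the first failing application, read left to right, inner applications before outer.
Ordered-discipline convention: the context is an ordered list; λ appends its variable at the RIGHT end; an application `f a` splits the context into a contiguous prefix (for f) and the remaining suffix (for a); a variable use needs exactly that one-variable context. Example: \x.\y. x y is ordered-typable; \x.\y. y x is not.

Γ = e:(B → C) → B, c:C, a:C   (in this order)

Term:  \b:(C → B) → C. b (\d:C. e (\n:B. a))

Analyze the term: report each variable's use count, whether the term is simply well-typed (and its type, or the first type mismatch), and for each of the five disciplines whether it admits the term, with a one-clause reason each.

variable uses: e: 1, c: 0, a: 1, b (bound): 1, d (bound): 0, n (bound): 0
left-to-right use order: b, e, a
typing: well-typed at ((C → B) → C) → C
ordered: ✗ — needs weakening: c, d, n unused
linear: ✗ — needs weakening: c, d, n unused
affine: ✓ — at most one use each (e, c, a, b, d, n)
relevant: ✗ — needs weakening: c, d, n unused
unrestricted: ✓ — typability at ((C → B) → C) → C is all that's needed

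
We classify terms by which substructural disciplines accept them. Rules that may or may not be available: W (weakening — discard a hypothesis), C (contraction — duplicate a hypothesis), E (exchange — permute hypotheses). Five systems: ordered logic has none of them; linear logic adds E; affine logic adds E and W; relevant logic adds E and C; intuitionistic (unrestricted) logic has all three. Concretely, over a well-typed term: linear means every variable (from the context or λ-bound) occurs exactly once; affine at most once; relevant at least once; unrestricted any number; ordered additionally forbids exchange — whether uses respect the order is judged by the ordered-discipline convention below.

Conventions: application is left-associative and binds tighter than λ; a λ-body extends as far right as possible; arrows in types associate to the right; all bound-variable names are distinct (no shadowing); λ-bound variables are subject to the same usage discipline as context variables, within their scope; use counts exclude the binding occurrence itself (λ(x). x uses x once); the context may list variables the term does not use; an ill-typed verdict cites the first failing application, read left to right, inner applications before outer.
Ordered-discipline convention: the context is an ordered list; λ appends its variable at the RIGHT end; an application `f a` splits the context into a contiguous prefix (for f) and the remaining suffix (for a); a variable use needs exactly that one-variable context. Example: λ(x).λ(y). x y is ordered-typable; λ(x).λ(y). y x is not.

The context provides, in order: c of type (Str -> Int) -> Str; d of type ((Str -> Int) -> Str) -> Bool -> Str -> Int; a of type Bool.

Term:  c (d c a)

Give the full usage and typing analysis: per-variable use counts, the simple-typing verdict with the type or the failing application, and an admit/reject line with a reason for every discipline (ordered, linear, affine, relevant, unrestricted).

use counts: c: 2×, d: 1×, a: 1×
use order (left to right): c, d, c, a
typing: well-typed — term : Str
ordered: ✗, c ×2 used more than once (contraction)
linear: ✗, c ×2 used more than once (contraction)
affine: ✗, c ×2 used more than once (contraction)
relevant: ✓, none of c, d, a goes unused
unrestricted: ✓, typability at Str is all that's needed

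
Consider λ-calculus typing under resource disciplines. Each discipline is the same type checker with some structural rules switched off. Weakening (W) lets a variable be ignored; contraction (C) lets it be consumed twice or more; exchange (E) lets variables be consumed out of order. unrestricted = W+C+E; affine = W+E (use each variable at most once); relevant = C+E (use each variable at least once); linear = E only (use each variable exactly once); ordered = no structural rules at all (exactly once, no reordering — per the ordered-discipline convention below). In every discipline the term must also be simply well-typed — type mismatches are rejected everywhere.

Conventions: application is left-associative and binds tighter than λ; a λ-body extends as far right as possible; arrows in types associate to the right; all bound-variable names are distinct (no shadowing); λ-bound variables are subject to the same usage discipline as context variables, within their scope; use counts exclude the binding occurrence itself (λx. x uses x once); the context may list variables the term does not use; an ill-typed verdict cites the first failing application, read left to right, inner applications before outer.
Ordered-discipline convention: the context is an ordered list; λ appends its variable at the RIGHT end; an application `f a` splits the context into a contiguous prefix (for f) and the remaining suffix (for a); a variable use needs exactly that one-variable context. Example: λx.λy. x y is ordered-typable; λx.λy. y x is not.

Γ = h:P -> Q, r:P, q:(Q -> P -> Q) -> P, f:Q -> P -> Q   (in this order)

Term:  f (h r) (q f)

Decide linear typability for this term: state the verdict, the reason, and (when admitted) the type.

no — uses contraction: f ×2
use counts: h=1; r=1; q=1; f=2
use order (left to right): f, h, r, q, f
typing: the term checks, with type Q
per-discipline verdicts: ordered ✗; linear ✗; affine ✗; relevant ✓; unrestricted ✓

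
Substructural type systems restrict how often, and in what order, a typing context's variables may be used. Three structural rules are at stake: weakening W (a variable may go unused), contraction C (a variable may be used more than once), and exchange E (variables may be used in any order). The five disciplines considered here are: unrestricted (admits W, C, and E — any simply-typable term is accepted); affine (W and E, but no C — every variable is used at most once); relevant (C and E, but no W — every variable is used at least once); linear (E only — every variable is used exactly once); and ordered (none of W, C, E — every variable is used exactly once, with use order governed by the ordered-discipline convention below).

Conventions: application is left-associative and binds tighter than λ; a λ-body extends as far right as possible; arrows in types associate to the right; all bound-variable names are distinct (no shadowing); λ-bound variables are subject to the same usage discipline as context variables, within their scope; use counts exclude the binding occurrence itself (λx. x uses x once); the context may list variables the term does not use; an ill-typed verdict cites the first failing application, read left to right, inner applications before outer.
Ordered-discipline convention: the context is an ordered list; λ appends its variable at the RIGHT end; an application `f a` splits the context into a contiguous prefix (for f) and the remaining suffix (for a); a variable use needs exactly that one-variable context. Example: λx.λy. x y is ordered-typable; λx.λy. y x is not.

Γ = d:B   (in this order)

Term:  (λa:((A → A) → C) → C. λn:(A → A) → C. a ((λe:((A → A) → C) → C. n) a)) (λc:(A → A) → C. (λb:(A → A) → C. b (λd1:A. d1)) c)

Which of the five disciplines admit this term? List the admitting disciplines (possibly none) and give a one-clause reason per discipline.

accepted by: unrestricted
counts: d: 0×, a (λ-bound): 2×, n (λ-bound): 1×, e (λ-bound): 0×, c (λ-bound): 1×, b (λ-bound): 1×, d1 (λ-bound): 1×
order of uses: a, n, a, b, d1, c
typing: well-typed at ((A → A) → C) → C
ordered: ✗, repeated use of a ×2; d, e never used (weakening)
linear: ✗, repeated use of a ×2; d, e never used (weakening)
affine: ✗, repeated use of a ×2
relevant: ✗, d, e never used (weakening)
unrestricted: ✓, typability at ((A → A) → C) → C is all that's needed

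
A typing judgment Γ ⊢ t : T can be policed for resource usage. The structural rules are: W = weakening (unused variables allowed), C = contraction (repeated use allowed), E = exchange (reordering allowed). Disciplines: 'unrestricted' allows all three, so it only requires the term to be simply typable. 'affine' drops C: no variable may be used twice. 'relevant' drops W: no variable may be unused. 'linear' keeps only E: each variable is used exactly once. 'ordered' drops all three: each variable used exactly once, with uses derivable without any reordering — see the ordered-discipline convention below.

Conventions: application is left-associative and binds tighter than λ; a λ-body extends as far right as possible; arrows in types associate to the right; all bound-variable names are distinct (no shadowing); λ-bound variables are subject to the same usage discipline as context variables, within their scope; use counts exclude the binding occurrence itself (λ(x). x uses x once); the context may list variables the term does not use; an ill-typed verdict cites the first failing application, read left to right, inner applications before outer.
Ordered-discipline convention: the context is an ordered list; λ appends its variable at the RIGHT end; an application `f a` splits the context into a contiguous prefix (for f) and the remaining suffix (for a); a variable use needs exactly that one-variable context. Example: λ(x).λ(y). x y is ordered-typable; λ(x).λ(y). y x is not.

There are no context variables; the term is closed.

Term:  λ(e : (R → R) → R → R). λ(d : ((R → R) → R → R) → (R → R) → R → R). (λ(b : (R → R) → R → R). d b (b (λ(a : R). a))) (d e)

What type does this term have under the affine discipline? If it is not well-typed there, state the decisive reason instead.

not well-typed under affine — d ×2, b ×2 used more than once (contraction)
variable uses: e (bound): 1, d (bound): 2, b (bound): 2, a (bound): 1
left-to-right use order: d, b, b, a, d, e
typing: well-typed — term : ((R → R) → R → R) → (((R → R) → R → R) → (R → R) → R → R) → R → R
across the five disciplines: ordered ✗, linear ✗, affine ✗, relevant ✓, unrestricted ✓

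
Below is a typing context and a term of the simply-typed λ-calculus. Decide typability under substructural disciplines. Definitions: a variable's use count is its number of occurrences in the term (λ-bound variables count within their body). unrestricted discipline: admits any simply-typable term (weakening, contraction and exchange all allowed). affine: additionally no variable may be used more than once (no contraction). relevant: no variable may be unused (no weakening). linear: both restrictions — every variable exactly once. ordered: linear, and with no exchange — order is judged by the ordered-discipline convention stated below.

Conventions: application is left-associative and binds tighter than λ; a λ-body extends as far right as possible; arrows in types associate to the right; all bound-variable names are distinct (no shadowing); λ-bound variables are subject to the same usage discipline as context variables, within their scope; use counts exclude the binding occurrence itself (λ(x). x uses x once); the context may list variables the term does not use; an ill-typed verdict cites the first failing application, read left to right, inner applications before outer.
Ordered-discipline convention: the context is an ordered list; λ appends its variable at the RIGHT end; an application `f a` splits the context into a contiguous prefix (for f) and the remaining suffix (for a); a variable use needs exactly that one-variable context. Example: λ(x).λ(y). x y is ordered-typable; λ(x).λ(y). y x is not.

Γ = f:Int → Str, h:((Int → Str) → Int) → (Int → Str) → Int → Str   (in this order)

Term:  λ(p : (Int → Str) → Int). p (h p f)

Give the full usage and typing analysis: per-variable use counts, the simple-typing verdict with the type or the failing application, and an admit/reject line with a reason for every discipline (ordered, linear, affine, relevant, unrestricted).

counts: f: 1; h: 1; p (bound): 2
uses in reading order: p, h, p, f
typing: well-typed at ((Int → Str) → Int) → Int
ordered: ✗ — p ×2 used more than once (contraction)
linear: ✗ — p ×2 used more than once (contraction)
affine: ✗ — p ×2 used more than once (contraction)
relevant: ✓ — every one of f, h, p appears
unrestricted: ✓ — simply typable at ((Int → Str) → Int) → Int; W, C, E all held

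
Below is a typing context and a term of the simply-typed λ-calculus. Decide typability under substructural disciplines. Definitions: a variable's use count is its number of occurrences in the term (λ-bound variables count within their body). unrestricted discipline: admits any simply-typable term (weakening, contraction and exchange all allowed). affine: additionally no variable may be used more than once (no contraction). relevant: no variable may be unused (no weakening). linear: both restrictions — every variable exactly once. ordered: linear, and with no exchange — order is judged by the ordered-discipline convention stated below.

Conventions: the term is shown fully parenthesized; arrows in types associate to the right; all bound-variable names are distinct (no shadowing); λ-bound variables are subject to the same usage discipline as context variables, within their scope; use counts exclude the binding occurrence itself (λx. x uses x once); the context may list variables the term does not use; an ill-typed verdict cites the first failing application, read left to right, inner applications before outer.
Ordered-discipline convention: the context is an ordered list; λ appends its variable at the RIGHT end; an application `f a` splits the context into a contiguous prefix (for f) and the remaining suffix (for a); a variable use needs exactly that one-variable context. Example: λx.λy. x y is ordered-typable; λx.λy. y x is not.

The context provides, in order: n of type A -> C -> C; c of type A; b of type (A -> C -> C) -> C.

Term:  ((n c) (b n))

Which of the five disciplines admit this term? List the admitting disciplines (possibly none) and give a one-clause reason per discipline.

admitting disciplines: relevant, unrestricted
variable uses: n: 2; c: 1; b: 1
uses in reading order: n, c, b, n
typing: well-typed — term : C
ordered: ✗ — repeated use of n ×2
linear: ✗ — repeated use of n ×2
affine: ✗ — repeated use of n ×2
relevant: ✓ — n, c, b: all used, weakening unneeded
unrestricted: ✓ — type-checks (C) and nothing is barred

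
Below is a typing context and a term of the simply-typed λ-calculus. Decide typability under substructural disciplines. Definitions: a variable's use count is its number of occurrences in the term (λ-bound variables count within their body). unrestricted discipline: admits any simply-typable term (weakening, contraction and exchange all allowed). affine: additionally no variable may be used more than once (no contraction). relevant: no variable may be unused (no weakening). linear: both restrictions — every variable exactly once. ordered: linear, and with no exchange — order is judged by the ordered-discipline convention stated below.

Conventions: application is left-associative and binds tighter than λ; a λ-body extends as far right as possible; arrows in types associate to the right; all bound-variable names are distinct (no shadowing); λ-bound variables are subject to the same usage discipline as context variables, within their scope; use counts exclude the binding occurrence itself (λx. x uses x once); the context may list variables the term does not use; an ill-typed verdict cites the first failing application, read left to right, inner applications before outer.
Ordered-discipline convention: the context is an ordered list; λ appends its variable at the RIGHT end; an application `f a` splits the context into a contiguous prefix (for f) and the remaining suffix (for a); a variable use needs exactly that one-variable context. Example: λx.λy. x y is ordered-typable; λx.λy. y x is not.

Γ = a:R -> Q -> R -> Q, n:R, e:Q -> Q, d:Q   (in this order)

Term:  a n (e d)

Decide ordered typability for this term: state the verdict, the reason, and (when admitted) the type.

yes — single-use (a, n, e, d), ordered derivation ok; term : R -> Q
use counts: a: 1, n: 1, e: 1, d: 1
left-to-right use order: a, n, e, d
typing: the term checks, with type R -> Q
summary: ordered ✓ | linear ✓ | affine ✓ | relevant ✓ | unrestricted ✓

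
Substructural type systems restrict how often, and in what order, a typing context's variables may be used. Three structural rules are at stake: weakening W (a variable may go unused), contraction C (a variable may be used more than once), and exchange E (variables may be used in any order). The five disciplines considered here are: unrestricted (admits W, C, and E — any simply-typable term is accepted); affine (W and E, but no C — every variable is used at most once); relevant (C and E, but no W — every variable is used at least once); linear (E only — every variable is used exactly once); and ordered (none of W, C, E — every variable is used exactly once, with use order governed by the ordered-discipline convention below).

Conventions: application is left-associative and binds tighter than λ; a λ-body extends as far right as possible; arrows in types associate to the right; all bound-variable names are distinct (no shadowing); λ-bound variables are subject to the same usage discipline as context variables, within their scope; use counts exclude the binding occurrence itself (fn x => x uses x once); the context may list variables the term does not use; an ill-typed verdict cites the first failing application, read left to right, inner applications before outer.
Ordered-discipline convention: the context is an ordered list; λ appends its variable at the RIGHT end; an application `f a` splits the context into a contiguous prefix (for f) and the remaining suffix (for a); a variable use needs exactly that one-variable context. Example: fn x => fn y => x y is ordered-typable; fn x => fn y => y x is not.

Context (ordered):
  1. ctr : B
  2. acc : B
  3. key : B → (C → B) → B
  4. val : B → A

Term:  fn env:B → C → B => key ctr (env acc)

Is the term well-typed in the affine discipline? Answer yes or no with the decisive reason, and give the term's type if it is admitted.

yes — at most one use each (ctr, acc, key, val, env); term : (B → C → B) → B
variable uses: ctr=1; acc=1; key=1; val=0; env (bound)=1
order of uses: key, ctr, env, acc
typing: ✓ — (B → C → B) → B
summary: ordered ✗ | linear ✗ | affine ✓ | relevant ✗ | unrestricted ✓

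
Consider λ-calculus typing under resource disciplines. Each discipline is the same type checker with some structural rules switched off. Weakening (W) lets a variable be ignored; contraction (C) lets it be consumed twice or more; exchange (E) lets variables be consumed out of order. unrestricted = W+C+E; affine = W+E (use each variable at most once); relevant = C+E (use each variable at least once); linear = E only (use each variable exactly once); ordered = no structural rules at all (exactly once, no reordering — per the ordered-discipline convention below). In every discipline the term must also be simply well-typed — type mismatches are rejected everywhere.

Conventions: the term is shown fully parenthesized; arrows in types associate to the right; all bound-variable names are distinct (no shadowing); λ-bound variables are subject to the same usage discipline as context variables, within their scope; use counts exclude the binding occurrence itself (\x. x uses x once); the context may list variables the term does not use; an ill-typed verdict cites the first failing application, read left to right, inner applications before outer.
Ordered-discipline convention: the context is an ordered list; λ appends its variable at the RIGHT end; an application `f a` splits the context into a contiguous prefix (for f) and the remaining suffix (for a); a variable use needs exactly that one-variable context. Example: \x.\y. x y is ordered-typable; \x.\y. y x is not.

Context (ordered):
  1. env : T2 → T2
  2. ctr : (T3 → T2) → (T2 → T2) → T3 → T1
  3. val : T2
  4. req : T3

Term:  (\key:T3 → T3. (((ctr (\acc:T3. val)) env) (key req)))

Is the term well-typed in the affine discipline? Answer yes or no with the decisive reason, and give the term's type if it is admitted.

yes — none of env, ctr, val, req, key, acc used more than once; term : (T3 → T3) → T1
usage: env ×1; ctr ×1; val ×1; req ×1; key [bound] ×1; acc [bound] ×0
uses in reading order: ctr, val, env, key, req
typing: well-typed — term : (T3 → T3) → T1
summary: ordered ✗; linear ✗; affine ✓; relevant ✗; unrestricted ✓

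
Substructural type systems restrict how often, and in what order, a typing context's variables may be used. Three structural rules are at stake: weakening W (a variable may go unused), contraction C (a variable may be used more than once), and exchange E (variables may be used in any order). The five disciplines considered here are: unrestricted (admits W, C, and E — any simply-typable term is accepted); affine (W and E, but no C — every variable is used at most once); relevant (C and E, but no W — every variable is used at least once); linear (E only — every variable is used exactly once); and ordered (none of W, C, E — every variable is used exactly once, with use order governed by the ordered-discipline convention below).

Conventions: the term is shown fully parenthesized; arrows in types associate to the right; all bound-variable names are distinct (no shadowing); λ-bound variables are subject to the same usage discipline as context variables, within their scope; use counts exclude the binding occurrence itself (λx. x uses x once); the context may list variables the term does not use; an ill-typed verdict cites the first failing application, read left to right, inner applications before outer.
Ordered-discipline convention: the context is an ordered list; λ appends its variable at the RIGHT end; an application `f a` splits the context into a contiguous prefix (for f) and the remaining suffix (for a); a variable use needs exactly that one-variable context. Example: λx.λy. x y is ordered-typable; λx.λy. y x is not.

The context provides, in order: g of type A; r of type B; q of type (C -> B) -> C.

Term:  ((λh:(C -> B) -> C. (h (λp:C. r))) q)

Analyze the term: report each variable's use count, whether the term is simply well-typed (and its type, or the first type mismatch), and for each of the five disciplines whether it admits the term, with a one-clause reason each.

variable uses: g: 0×; r: 1×; q: 1×; h (bound): 1×; p (bound): 0×
left-to-right use order: h, r, q
typing: well-typed — term : C
ordered ✗ (g, p left unused)
linear ✗ (g, p left unused)
affine ✓ (at most one use each (g, r, q, h, p))
relevant ✗ (g, p left unused)
unrestricted ✓ (simply typable at C; W, C, E all held)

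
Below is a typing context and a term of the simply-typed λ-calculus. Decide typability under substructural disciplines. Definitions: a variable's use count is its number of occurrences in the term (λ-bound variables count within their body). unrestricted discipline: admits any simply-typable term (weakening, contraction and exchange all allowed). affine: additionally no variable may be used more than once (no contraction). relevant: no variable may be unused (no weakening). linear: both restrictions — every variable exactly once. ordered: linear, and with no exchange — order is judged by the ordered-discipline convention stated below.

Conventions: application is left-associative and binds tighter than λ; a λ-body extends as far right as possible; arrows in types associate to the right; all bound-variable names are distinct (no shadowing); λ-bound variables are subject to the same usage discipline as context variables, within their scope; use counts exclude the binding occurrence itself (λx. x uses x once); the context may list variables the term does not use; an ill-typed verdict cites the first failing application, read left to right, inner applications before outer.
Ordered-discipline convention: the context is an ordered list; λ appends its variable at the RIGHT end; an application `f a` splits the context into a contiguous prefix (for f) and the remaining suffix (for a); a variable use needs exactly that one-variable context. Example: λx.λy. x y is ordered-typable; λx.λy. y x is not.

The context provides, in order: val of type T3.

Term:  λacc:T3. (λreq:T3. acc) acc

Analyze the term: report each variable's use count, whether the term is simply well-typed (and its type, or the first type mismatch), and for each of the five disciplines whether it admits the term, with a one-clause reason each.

counts: val: 0; acc (bound): 2; req (bound): 0
order of uses: acc, acc
typing: well-typed — term : T3 → T3
ordered: ✗ — repeated use of acc ×2; val, req left unused
linear: ✗ — repeated use of acc ×2; val, req left unused
affine: ✗ — repeated use of acc ×2
relevant: ✗ — val, req left unused
unrestricted: ✓ — simply typable at T3 → T3; W, C, E all held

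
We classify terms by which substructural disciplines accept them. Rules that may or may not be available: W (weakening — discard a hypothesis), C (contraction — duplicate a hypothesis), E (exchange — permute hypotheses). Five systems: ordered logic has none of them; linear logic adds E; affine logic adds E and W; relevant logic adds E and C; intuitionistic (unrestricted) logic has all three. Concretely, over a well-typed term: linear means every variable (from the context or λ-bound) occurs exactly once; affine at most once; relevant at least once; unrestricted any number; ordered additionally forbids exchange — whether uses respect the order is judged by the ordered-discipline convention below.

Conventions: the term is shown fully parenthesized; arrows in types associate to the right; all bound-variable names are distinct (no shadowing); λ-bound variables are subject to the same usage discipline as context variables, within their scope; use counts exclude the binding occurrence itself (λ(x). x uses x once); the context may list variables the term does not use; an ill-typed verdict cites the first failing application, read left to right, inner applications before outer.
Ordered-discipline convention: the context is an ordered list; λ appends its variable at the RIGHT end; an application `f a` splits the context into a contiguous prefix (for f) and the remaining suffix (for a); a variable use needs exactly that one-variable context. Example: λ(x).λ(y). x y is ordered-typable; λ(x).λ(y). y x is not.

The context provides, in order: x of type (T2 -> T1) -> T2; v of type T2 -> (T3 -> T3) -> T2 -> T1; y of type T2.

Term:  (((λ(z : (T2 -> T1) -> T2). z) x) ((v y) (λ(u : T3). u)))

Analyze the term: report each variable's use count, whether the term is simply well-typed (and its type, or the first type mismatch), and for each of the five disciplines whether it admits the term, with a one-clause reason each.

usage: x: 1×, v: 1×, y: 1×, z (λ-bound): 1×, u (λ-bound): 1×
left-to-right use order: z, x, v, y, u
typing: well-typed at T2
ordered: ✓, single-use (x, v, y, z, u), ordered derivation ok
linear: ✓, each of x, v, y, z, u used exactly once
affine: ✓, none of x, v, y, z, u used more than once
relevant: ✓, every one of x, v, y, z, u appears
unrestricted: ✓, typability at T2 is all that's needed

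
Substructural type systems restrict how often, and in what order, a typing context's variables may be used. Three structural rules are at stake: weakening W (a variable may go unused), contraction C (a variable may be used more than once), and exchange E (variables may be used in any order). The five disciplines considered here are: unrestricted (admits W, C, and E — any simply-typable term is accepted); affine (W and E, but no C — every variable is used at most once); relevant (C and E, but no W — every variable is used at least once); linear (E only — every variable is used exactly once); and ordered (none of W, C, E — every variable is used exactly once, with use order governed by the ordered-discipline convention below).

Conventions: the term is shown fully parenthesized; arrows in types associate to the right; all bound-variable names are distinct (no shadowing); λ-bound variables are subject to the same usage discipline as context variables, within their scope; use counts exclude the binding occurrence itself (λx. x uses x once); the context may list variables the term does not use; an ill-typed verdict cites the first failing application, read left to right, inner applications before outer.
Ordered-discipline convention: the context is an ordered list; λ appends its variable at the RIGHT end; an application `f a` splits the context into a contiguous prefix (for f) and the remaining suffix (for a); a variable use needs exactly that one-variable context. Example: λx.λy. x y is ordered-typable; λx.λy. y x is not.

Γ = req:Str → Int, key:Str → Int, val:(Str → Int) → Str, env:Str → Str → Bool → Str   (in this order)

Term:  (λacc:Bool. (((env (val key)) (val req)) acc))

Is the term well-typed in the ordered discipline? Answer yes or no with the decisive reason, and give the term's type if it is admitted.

no — uses contraction: val ×2
use counts: req: 1, key: 1, val: 2, env: 1, acc [bound]: 1
use order (left to right): env, val, key, val, req, acc
typing: ✓ — Bool → Str
across the five disciplines: ordered ✗; linear ✗; affine ✗; relevant ✓; unrestricted ✓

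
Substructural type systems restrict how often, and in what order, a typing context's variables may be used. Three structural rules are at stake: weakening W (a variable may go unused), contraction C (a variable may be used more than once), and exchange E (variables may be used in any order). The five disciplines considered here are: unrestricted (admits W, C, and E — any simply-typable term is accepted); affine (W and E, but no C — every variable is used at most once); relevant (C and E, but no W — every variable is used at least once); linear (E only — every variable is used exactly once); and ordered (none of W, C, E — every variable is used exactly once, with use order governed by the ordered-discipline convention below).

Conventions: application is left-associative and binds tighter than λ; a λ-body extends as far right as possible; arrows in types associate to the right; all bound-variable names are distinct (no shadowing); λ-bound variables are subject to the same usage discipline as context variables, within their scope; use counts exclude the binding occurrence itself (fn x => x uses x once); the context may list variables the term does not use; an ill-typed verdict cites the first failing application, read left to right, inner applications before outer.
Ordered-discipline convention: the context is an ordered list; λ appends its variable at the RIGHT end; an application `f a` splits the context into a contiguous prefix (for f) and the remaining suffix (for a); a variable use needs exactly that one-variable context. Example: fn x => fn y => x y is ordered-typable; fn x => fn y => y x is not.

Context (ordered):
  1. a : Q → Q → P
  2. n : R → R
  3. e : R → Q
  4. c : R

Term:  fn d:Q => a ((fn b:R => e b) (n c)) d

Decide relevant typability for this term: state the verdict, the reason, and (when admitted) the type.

yes — at least one use each (a, n, e, c, d, b); term : Q → P
variable uses: a=1; n=1; e=1; c=1; d [bound]=1; b [bound]=1
left-to-right use order: a, e, b, n, c, d
typing: the term checks, with type Q → P
per-discipline verdicts: ordered ✗, linear ✓, affine ✓, relevant ✓, unrestricted ✓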